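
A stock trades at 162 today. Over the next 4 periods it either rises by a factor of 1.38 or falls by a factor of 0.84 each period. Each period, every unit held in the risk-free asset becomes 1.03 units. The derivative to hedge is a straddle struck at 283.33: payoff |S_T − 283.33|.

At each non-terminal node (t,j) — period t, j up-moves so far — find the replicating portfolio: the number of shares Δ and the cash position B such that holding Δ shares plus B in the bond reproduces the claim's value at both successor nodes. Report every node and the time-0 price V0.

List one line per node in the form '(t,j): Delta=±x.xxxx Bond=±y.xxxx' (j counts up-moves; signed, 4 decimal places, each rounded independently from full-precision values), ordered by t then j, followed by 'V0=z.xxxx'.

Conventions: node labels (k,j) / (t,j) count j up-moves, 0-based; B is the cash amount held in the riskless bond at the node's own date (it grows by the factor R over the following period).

Since d<R<u, set p* = (R−d)/(u−d) = 0.3519; price each node as the discounted p*-expectation of its children.
At maturity the claim pays: V(4,0)=202.6748, V(4,1)=150.8251, V(4,2)=65.6434, V(4,3)=74.2980, V(4,4)=304.2018
Node (3,0) S=96.0180: V=(p*·150.8251+(1−p*)·202.6748)/1.03=179.0596; Δ=(150.8251−202.6748)/(132.5049−80.6552)=-1.0000; B=V−Δ·S=275.0777
Node (3,1) S=157.7439: V=(p*·65.6434+(1−p*)·150.8251)/1.03=117.3337; Δ=(65.6434−150.8251)/(217.6866−132.5049)=-1.0000; B=V−Δ·S=275.0777
Node (3,2) S=259.1508: V=(p*·74.2980+(1−p*)·65.6434)/1.03=66.6879; Δ=(74.2980−65.6434)/(357.6280−217.6866)=0.0618; B=V−Δ·S=50.6607
Node (3,3) S=425.7477: V=(p*·304.2018+(1−p*)·74.2980)/1.03=150.6700; Δ=(304.2018−74.2980)/(587.5318−357.6280)=1.0000; B=V−Δ·S=-275.0777
Node (2,0) S=114.3072: V=(p*·117.3337+(1−p*)·179.0596)/1.03=152.7585; Δ=(117.3337−179.0596)/(157.7439−96.0180)=-1.0000; B=V−Δ·S=267.0657
Node (2,1) S=187.7904: V=(p*·66.6879+(1−p*)·117.3337)/1.03=96.6154; Δ=(66.6879−117.3337)/(259.1508−157.7439)=-0.4994; B=V−Δ·S=190.4040
Node (2,2) S=308.5128: V=(p*·150.6700+(1−p*)·66.6879)/1.03=93.4341; Δ=(150.6700−66.6879)/(425.7477−259.1508)=0.5041; B=V−Δ·S=-62.0883
Node (1,0) S=136.0800: V=(p*·96.6154+(1−p*)·152.7585)/1.03=129.1305; Δ=(96.6154−152.7585)/(187.7904−114.3072)=-0.7640; B=V−Δ·S=233.0992
Node (1,1) S=223.5600: V=(p*·93.4341+(1−p*)·96.6154)/1.03=92.7146; Δ=(93.4341−96.6154)/(308.5128−187.7904)=-0.0264; B=V−Δ·S=98.6060
Node (0,0) S=162.0000: V=(p*·92.7146+(1−p*)·129.1305)/1.03=112.9297; Δ=(92.7146−129.1305)/(223.5600−136.0800)=-0.4163; B=V−Δ·S=180.3665
Verification: the root portfolio costs Δ(0,0)·S0 + B(0,0) = 112.9297, matching V0.

(0,0): Delta=-0.4163 Bond=180.3665
(1,0): Delta=-0.7640 Bond=233.0992
(1,1): Delta=-0.0264 Bond=98.6060
(2,0): Delta=-1.0000 Bond=267.0657
(2,1): Delta=-0.4994 Bond=190.4040
(2,2): Delta=0.5041 Bond=-62.0883
(3,0): Delta=-1.0000 Bond=275.0777
(3,1): Delta=-1.0000 Bond=275.0777
(3,2): Delta=0.0618 Bond=50.6607
(3,3): Delta=1.0000 Bond=-275.0777
V0=112.9297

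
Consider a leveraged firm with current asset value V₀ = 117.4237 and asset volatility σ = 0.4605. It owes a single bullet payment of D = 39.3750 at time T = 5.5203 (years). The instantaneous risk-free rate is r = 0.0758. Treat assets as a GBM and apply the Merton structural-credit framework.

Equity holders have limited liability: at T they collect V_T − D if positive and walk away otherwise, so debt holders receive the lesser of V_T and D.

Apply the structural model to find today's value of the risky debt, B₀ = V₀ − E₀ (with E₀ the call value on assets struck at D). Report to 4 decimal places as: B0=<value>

Work the structural quantities from V₀ = 117.4237 against face 39.3750:
d₁ = [ln(V₀/D) + (r + σ²/2)T] / (σ√T)
   = [ln(117.4237/39.3750) + (0.0758 + 0.5·0.4605²)·5.5203] / (0.4605·√5.5203)
   = [1.092658 + 1.003757] / 1.081959 = 1.937609
d₂ = d₁ − σ√T = 1.937609 − 1.081959 = 0.855650
N(d₁) = 0.973665,  N(d₂) = 0.803904,  e^(−rT) = 0.658073
E₀ = V₀·N(d₁) − D·e^(−rT)·N(d₂)
   = 117.4237·0.973665 − 39.3750·0.658073·0.803904 = 93.500814
B₀ = V₀ − E₀ = 117.4237 − 93.500814 = 23.922886

B0=23.9229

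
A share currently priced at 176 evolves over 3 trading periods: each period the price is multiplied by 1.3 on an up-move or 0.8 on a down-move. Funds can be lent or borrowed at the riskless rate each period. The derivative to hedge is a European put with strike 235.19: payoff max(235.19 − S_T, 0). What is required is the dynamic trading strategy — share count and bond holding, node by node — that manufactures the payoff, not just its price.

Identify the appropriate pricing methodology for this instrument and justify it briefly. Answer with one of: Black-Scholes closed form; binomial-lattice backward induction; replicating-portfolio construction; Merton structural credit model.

framework: replicating-portfolio construction

Key observation: the task asks for the hedge itself — share and bond holdings at every node of the 3-period tree on spot 176 with factors 1.3/0.8 — which is exactly what the replicating-portfolio construction produces.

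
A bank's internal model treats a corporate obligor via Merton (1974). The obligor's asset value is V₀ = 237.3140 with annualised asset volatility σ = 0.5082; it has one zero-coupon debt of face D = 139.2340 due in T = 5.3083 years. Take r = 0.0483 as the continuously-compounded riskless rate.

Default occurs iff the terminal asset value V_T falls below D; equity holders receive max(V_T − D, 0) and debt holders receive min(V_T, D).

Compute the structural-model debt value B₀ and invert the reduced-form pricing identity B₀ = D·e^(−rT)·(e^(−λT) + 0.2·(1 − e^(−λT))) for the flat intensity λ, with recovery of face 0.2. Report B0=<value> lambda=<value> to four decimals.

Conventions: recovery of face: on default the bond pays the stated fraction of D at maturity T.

Work the structural quantities from V₀ = 237.3140 against face 139.2340:
d₁ = [ln(V₀/D) + (r + σ²/2)T] / (σ√T)
   = [ln(237.3140/139.2340) + (0.0483 + 0.5·0.5082²)·5.3083] / (0.5082·√5.3083)
   = [0.533228 + 0.941871] / 1.170880 = 1.259821
d₂ = d₁ − σ√T = 1.259821 − 1.170880 = 0.088941
N(d₁) = 0.896133,  N(d₂) = 0.535436,  e^(−rT) = 0.773839
E₀ = V₀·N(d₁) − D·e^(−rT)·N(d₂)
   = 237.3140·0.896133 − 139.2340·0.773839·0.535436 = 154.974535
B₀ = V₀ − E₀ = 237.3140 − 154.974535 = 82.339465
e^(−λT) = (B₀·e^(rT)/D − 0.2)/(1 − 0.2) = (82.3395·1.292258/139.2340 − 0.2)/0.8 = 0.70526109
λ = −ln(0.70526109)/5.3083 = 0.065781

B0=82.3395 lambda=0.0658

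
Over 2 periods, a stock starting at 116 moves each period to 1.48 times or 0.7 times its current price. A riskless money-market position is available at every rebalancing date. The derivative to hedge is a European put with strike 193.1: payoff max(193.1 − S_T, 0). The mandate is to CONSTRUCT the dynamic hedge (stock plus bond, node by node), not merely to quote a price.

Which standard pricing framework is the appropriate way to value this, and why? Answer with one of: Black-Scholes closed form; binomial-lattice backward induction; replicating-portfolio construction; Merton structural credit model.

Key observation: a price alone would not answer the question — the per-node share/bond construction on the spot-116, 1.48/0.7 tree is required, and only the replicating-portfolio method yields it.

framework: replicating-portfolio construction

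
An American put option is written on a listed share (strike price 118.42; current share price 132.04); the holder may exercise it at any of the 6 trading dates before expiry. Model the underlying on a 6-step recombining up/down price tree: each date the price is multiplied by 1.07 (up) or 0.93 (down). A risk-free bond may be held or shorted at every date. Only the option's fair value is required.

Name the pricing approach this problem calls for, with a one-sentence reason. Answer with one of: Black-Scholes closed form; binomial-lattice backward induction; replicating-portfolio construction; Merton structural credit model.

framework: binomial-lattice backward induction

Key observation: with exercise allowed before expiry on a discrete up/down model (6 steps from spot 132.04), the strike-118.42 put's value must be rolled back through the tree testing early exercise at each node.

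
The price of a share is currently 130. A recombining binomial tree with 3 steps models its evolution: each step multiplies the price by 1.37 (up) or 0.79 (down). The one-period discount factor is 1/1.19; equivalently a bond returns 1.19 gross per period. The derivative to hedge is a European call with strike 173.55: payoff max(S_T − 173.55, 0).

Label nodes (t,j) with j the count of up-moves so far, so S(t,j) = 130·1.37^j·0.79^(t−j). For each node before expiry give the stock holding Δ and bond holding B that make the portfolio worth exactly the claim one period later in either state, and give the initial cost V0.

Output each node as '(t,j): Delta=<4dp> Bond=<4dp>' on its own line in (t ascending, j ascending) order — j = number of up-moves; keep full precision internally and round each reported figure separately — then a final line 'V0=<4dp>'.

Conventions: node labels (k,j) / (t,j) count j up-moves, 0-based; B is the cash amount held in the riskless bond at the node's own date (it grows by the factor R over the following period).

(0,0): Delta=0.7074 Bond=-55.6289
(1,0): Delta=0.1869 Bond=-12.7412
(1,1): Delta=0.8425 Bond=-90.2542
(2,0): Delta=0.0000 Bond=0.0000
(2,1): Delta=0.2354 Bond=-21.9850
(2,2): Delta=1.0000 Bond=-145.8403
V0=36.3327

Arbitrage-free pricing uses the up-move probability p* = (R−d)/(u−d) = 0.6897, discounting each step at R = 1.19.
Terminal payoffs: V(3,0)=0.0000, V(3,1)=0.0000, V(3,2)=19.2076, V(3,3)=160.7259
  t=2,j=0: stock 81.1330 → up 111.1522 (V=0.0000), down 64.0951 (V=0.0000). Price 0.0000; hedge Δ=0.0000, bond B=0.0000.
  t=2,j=1: stock 140.6990 → up 192.7576 (V=19.2076), down 111.1522 (V=0.0000). Price 11.1316; hedge Δ=0.2354, bond B=-21.9850.
  t=2,j=2: stock 243.9970 → up 334.2759 (V=160.7259), down 192.7576 (V=19.2076). Price 98.1567; hedge Δ=1.0000, bond B=-145.8403.
  t=1,j=0: stock 102.7000 → up 140.6990 (V=11.1316), down 81.1330 (V=0.0000). Price 6.4512; hedge Δ=0.1869, bond B=-12.7412.
  t=1,j=1: stock 178.1000 → up 243.9970 (V=98.1567), down 140.6990 (V=11.1316). Price 59.7890; hedge Δ=0.8425, bond B=-90.2542.
  t=0,j=0: stock 130.0000 → up 178.1000 (V=59.7890), down 102.7000 (V=6.4512). Price 36.3327; hedge Δ=0.7074, bond B=-55.6289.
As a check, the time-0 holding Δ(0,0)·S0 + B(0,0) comes to 36.3327 — exactly V0.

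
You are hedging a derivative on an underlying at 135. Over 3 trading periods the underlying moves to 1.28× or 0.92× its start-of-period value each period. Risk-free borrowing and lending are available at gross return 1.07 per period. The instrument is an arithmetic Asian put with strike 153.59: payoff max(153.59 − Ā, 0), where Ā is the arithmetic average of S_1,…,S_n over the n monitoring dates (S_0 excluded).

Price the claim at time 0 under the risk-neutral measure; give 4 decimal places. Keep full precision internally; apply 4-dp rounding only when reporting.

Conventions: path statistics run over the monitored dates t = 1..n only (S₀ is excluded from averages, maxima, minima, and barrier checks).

price = 10.4719

Set p* = 0.4167 (from d < R < u); the path-dependent value is the discounted p*-expectation over all price paths.
Enumerate all 2^3 = 8 price paths (U = up ×1.28, D = down ×0.92); each path with k up-moves has probability p*^k·(1−p*)^(3−k).
DDD: Ā=114.5290, payoff=39.0610, prob=0.198495
UDD: Ā=159.3446, payoff=0.0000, prob=0.141782
DUD: Ā=143.1446, payoff=10.4454, prob=0.141782
UUD: Ā=199.1578, payoff=0.0000, prob=0.101273
DDU: Ā=128.2406, payoff=25.3494, prob=0.141782
UDU: Ā=178.4218, payoff=0.0000, prob=0.101273
DUU: Ā=162.2218, payoff=0.0000, prob=0.101273
UUU: Ā=225.6998, payoff=0.0000, prob=0.072338
Price = Σ prob·payoff / R^3 = 12.828497 / 1.225043 = 10.4719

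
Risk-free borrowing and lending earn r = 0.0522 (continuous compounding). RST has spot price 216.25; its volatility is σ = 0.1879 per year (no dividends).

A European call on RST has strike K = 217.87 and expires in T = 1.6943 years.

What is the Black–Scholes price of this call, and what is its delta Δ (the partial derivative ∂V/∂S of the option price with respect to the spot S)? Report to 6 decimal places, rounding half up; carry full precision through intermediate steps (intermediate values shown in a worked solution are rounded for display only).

price = 29.732457
Δ = 0.674864

σ√T = 0.1879·√1.6943 = 0.244581
d₁ = (ln(S/K) + (r+σ²/2)T) / (σ√T) = (ln(216.25/217.87) + (0.0522+0.1879²/2)·1.6943) / 0.244581 = (-0.007463 + 0.118352) / 0.244581 = 0.453384
d₂ = d₁ − σ√T = 0.453384 − 0.244581 = 0.208803
e^{−rT} = 0.915356
N(d₁) = 0.674864,  N(d₂) = 0.582699
Call price V = S·N(d₁) − K·e^{−rT}·N(d₂) = 145.939301 − 116.206844 = 29.732457
Δ = N(d₁) = 0.674864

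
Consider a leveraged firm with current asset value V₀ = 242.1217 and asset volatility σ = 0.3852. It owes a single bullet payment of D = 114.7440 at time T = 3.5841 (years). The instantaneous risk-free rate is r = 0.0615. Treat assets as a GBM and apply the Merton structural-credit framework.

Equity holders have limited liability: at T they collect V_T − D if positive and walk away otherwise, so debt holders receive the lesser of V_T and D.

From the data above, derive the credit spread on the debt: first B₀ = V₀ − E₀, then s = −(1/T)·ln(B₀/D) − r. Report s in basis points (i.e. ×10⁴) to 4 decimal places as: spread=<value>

spread=139.0524

Equity is a call on the firm's assets struck at D = 114.7440:
d₁ = [ln(V₀/D) + (r + σ²/2)T] / (σ√T)
   = [ln(242.1217/114.7440) + (0.0615 + 0.5·0.3852²)·3.5841] / (0.3852·√3.5841)
   = [0.746737 + 0.486325] / 0.729250 = 1.690863
d₂ = d₁ − σ√T = 1.690863 − 0.729250 = 0.961613
N(d₁) = 0.954569,  N(d₂) = 0.831878,  e^(−rT) = 0.802180
E₀ = V₀·N(d₁) − D·e^(−rT)·N(d₂)
   = 242.1217·0.954569 − 114.7440·0.802180·0.831878 = 154.551246
B₀ = V₀ − E₀ = 242.1217 − 154.551246 = 87.570454
spread = −(1/T)·ln(B₀/D) − r = −(1/3.5841)·ln(87.570454/114.7440) − 0.0615 = 0.01390524
in basis points: 0.01390524 × 10⁴ = 139.0524 bp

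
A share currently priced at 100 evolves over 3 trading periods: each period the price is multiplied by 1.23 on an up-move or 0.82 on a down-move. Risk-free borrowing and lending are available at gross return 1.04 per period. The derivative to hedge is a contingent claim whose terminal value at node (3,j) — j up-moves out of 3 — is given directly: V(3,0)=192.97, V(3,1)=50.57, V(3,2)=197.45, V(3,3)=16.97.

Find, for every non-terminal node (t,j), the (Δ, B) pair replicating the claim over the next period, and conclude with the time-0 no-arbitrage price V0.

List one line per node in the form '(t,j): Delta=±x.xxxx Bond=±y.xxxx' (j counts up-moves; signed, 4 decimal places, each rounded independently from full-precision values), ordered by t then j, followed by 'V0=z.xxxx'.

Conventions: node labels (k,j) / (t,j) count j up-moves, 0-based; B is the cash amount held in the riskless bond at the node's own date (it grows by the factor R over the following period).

Since d<R<u, set p* = (R−d)/(u−d) = 0.5366; price each node as the discounted p*-expectation of its children.
Terminal payoffs: V(3,0)=192.9700, V(3,1)=50.5700, V(3,2)=197.4500, V(3,3)=16.9700
  t=2,j=0: stock 67.2400 → up 82.7052 (V=50.5700), down 55.1368 (V=192.9700). Price 112.0772; hedge Δ=-5.1653, bond B=459.3942.
  t=2,j=1: stock 100.8600 → up 124.0578 (V=197.4500), down 82.7052 (V=50.5700). Price 124.4074; hedge Δ=3.5519, bond B=-233.8365.
  t=2,j=2: stock 151.2900 → up 186.0867 (V=16.9700), down 124.0578 (V=197.4500). Price 96.7376; hedge Δ=-2.9096, bond B=536.9327.
  t=1,j=0: stock 82.0000 → up 100.8600 (V=124.4074), down 67.2400 (V=112.0772). Price 114.1282; hedge Δ=0.3668, bond B=84.0546.
  t=1,j=1: stock 123.0000 → up 151.2900 (V=96.7376), down 100.8600 (V=124.4074). Price 105.3463; hedge Δ=-0.5487, bond B=172.8336.
  t=0,j=0: stock 100.0000 → up 123.0000 (V=105.3463), down 82.0000 (V=114.1282). Price 105.2077; hedge Δ=-0.2142, bond B=126.6270.
As a check, the time-0 holding Δ(0,0)·S0 + B(0,0) comes to 105.2077 — exactly V0.

(0,0): Delta=-0.2142 Bond=126.6270
(1,0): Delta=0.3668 Bond=84.0546
(1,1): Delta=-0.5487 Bond=172.8336
(2,0): Delta=-5.1653 Bond=459.3942
(2,1): Delta=3.5519 Bond=-233.8365
(2,2): Delta=-2.9096 Bond=536.9327
V0=105.2077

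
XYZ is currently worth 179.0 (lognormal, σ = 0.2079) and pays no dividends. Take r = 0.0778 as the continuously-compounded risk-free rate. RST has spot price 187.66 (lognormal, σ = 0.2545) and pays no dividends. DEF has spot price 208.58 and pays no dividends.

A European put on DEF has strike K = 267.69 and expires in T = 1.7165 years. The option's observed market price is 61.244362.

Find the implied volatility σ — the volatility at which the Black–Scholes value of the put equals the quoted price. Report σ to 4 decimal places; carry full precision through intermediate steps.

sigma = 0.4144

At σ = 0.4144 the Black–Scholes value reproduces the quote:
σ√T = 0.4144·√1.7165 = 0.542927
d₁ = (ln(S/K) + (r+σ²/2)T) / (σ√T) = (ln(208.58/267.69) + (0.0778+0.4144²/2)·1.7165) / 0.542927 = (-0.249507 + 0.280929) / 0.542927 = 0.057875
d₂ = d₁ − σ√T = 0.057875 − 0.542927 = -0.485053
e^{−rT} = 0.874989
N(−d₁) = 0.476924,  N(−d₂) = 0.686180
V = K·e^{−rT}·N(−d₂) − S·N(−d₁) = 160.721213 − 99.476850 = 61.244362 (equal to the quote); since ∂V/∂σ > 0 for all σ, the implied volatility is unique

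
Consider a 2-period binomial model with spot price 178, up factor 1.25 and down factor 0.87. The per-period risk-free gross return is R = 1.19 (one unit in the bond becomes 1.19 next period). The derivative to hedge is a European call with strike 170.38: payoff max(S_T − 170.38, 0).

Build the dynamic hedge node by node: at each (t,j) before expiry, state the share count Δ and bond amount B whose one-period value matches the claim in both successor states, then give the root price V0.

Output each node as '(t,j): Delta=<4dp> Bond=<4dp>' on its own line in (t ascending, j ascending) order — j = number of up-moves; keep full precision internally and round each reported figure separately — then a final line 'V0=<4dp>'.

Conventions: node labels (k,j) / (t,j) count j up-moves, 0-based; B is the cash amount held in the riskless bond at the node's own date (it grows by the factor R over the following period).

No-arbitrage ⇒ martingale measure with p* = (R−d)/(u−d) = 0.8421.
Terminal payoffs: V(2,0)=0.0000, V(2,1)=23.1950, V(2,2)=107.7450
Node (1,0) S=154.8600: V=(p*·23.1950+(1−p*)·0.0000)/1.19=16.4140; Δ=(23.1950−0.0000)/(193.5750−134.7282)=0.3942; B=V−Δ·S=-44.6255
Node (1,1) S=222.5000: V=(p*·107.7450+(1−p*)·23.1950)/1.19=79.3235; Δ=(107.7450−23.1950)/(278.1250−193.5750)=1.0000; B=V−Δ·S=-143.1765
Node (0,0) S=178.0000: V=(p*·79.3235+(1−p*)·16.4140)/1.19=58.3113; Δ=(79.3235−16.4140)/(222.5000−154.8600)=0.9301; B=V−Δ·S=-107.2402
As a check, the time-0 holding Δ(0,0)·S0 + B(0,0) comes to 58.3113 — exactly V0.

(0,0): Delta=0.9301 Bond=-107.2402
(1,0): Delta=0.3942 Bond=-44.6255
(1,1): Delta=1.0000 Bond=-143.1765
V0=58.3113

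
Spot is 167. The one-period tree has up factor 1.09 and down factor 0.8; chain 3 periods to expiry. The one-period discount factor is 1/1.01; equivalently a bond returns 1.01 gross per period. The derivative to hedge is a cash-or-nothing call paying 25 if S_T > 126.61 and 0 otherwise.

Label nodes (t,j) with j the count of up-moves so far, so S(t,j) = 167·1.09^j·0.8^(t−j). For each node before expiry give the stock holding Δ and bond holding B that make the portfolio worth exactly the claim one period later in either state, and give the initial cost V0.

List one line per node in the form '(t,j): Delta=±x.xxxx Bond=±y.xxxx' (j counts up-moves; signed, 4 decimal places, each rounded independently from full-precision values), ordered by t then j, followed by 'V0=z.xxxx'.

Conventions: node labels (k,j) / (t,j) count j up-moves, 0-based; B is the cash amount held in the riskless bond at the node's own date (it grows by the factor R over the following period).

(0,0): Delta=0.2022 Bond=-14.0192
(1,0): Delta=0.4626 Bond=-48.9565
(1,1): Delta=0.1294 Bond=-0.9034
(2,0): Delta=0.0000 Bond=0.0000
(2,1): Delta=0.5920 Bond=-68.2827
(2,2): Delta=0.0000 Bond=24.7525
V0=19.7439

The replicating-portfolio and risk-neutral prices coincide; use p* = (1.01−0.8)/(1.09−0.8) = 0.7241 for the latter.
Expiry values: V(3,0)=0.0000, V(3,1)=0.0000, V(3,2)=25.0000, V(3,3)=25.0000
Node (2,0) S=106.8800: V=(p*·0.0000+(1−p*)·0.0000)/1.01=0.0000; Δ=(0.0000−0.0000)/(116.4992−85.5040)=0.0000; B=V−Δ·S=0.0000
Node (2,1) S=145.6240: V=(p*·25.0000+(1−p*)·0.0000)/1.01=17.9242; Δ=(25.0000−0.0000)/(158.7302−116.4992)=0.5920; B=V−Δ·S=-68.2827
Node (2,2) S=198.4127: V=(p*·25.0000+(1−p*)·25.0000)/1.01=24.7525; Δ=(25.0000−25.0000)/(216.2698−158.7302)=0.0000; B=V−Δ·S=24.7525
Node (1,0) S=133.6000: V=(p*·17.9242+(1−p*)·0.0000)/1.01=12.8511; Δ=(17.9242−0.0000)/(145.6240−106.8800)=0.4626; B=V−Δ·S=-48.9565
Node (1,1) S=182.0300: V=(p*·24.7525+(1−p*)·17.9242)/1.01=22.6424; Δ=(24.7525−17.9242)/(198.4127−145.6240)=0.1294; B=V−Δ·S=-0.9034
Node (0,0) S=167.0000: V=(p*·22.6424+(1−p*)·12.8511)/1.01=19.7439; Δ=(22.6424−12.8511)/(182.0300−133.6000)=0.2022; B=V−Δ·S=-14.0192
As a check, the time-0 holding Δ(0,0)·S0 + B(0,0) comes to 19.7439 — exactly V0.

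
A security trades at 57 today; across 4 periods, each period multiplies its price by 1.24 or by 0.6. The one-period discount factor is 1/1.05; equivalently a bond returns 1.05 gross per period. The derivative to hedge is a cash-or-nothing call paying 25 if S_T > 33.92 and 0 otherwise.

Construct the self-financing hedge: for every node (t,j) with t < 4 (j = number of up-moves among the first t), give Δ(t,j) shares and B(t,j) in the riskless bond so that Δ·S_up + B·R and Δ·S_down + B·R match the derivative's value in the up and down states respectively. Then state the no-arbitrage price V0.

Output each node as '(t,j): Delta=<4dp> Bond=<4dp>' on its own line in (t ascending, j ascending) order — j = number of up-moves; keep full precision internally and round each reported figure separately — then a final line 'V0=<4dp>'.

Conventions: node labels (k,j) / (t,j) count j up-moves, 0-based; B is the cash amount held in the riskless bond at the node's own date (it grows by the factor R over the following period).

(0,0): Delta=0.2607 Bond=-1.3405
(1,0): Delta=0.5122 Bond=-10.0094
(1,1): Delta=0.2093 Bond=2.2243
(2,0): Delta=0.0000 Bond=0.0000
(2,1): Delta=0.6168 Bond=-14.9474
(2,2): Delta=0.1260 Bond=9.6328
(3,0): Delta=0.0000 Bond=0.0000
(3,1): Delta=0.0000 Bond=0.0000
(3,2): Delta=0.7428 Bond=-22.3214
(3,3): Delta=0.0000 Bond=23.8095
V0=13.5172

Risk-neutral probability p* = (R−d)/(u−d) = (1.05−0.6)/(1.24−0.6) = 0.7031.
Terminal payoffs: V(4,0)=0.0000, V(4,1)=0.0000, V(4,2)=0.0000, V(4,3)=25.0000, V(4,4)=25.0000
(3,0): S=12.3120. Δ = (V_up−V_dn)/(S_up−S_dn) = (0.0000−0.0000)/(15.2669−7.3872) = 0.0000. V = [p*·0.0000 + (1−p*)·0.0000]/1.05 = 0.0000. B = V − Δ·S = 0.0000.
(3,1): S=25.4448. Δ = (V_up−V_dn)/(S_up−S_dn) = (0.0000−0.0000)/(31.5516−15.2669) = 0.0000. V = [p*·0.0000 + (1−p*)·0.0000]/1.05 = 0.0000. B = V − Δ·S = 0.0000.
(3,2): S=52.5859. Δ = (V_up−V_dn)/(S_up−S_dn) = (25.0000−0.0000)/(65.2065−31.5516) = 0.7428. V = [p*·25.0000 + (1−p*)·0.0000]/1.05 = 16.7411. B = V − Δ·S = -22.3214.
(3,3): S=108.6776. Δ = (V_up−V_dn)/(S_up−S_dn) = (25.0000−25.0000)/(134.7602−65.2065) = 0.0000. V = [p*·25.0000 + (1−p*)·25.0000]/1.05 = 23.8095. B = V − Δ·S = 23.8095.
(2,0): S=20.5200. Δ = (V_up−V_dn)/(S_up−S_dn) = (0.0000−0.0000)/(25.4448−12.3120) = 0.0000. V = [p*·0.0000 + (1−p*)·0.0000]/1.05 = 0.0000. B = V − Δ·S = 0.0000.
(2,1): S=42.4080. Δ = (V_up−V_dn)/(S_up−S_dn) = (16.7411−0.0000)/(52.5859−25.4448) = 0.6168. V = [p*·16.7411 + (1−p*)·0.0000]/1.05 = 11.2105. B = V − Δ·S = -14.9474.
(2,2): S=87.6432. Δ = (V_up−V_dn)/(S_up−S_dn) = (23.8095−16.7411)/(108.6776−52.5859) = 0.1260. V = [p*·23.8095 + (1−p*)·16.7411]/1.05 = 20.6772. B = V − Δ·S = 9.6328.
(1,0): S=34.2000. Δ = (V_up−V_dn)/(S_up−S_dn) = (11.2105−0.0000)/(42.4080−20.5200) = 0.5122. V = [p*·11.2105 + (1−p*)·0.0000]/1.05 = 7.5071. B = V − Δ·S = -10.0094.
(1,1): S=70.6800. Δ = (V_up−V_dn)/(S_up−S_dn) = (20.6772−11.2105)/(87.6432−42.4080) = 0.2093. V = [p*·20.6772 + (1−p*)·11.2105]/1.05 = 17.0160. B = V − Δ·S = 2.2243.
(0,0): S=57.0000. Δ = (V_up−V_dn)/(S_up−S_dn) = (17.0160−7.5071)/(70.6800−34.2000) = 0.2607. V = [p*·17.0160 + (1−p*)·7.5071]/1.05 = 13.5172. B = V − Δ·S = -1.3405.
Verification: the root portfolio costs Δ(0,0)·S0 + B(0,0) = 13.5172, matching V0.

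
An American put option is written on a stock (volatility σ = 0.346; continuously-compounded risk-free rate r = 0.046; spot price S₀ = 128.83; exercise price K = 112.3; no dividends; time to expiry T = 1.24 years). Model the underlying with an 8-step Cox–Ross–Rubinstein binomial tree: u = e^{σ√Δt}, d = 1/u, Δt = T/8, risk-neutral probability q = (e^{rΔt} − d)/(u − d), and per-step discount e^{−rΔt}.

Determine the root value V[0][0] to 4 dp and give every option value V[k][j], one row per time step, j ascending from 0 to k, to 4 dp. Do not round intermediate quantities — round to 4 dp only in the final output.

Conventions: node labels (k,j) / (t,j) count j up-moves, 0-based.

Δt=0.15500  u=1.14593  d=0.87265  q=0.49218  discount=0.99290
step 8 (expiry): payoffs max(K−S,0) = 68.9749 55.4070 37.5901 14.1936 0.0000 0.0000 0.0000 0.0000 0.0000
k=7: (k=7,j=0): S=49.6477, K−S=62.6523, hold=61.8545 ⇒ V=62.6523 exercise | (k=7,j=1): S=65.1956, K−S=47.1044, hold=46.3065 ⇒ V=47.1044 exercise | (k=7,j=2): S=85.6126, K−S=26.6874, hold=25.8895 ⇒ V=26.6874 exercise | (k=7,j=3): S=112.4235, K−S=0.0000, hold=7.1566 ⇒ V=7.1566 continue | (k=7,j=4): S=147.6307, K−S=0.0000, hold=0.0000 ⇒ V=0.0000 continue | (k=7,j=5): S=193.8636, K−S=0.0000, hold=0.0000 ⇒ V=0.0000 continue | (k=7,j=6): S=254.5750, K−S=0.0000, hold=0.0000 ⇒ V=0.0000 continue | (k=7,j=7): S=334.2991, K−S=0.0000, hold=0.0000 ⇒ V=0.0000 continue
k=6: (k=6,j=0): S=56.8930, K−S=55.4070, hold=54.6092 ⇒ V=55.4070 exercise | (k=6,j=1): S=74.7099, K−S=37.5901, hold=36.7923 ⇒ V=37.5901 exercise | (k=6,j=2): S=98.1064, K−S=14.1936, hold=16.9534 ⇒ V=16.9534 continue | (k=6,j=3): S=128.8300, K−S=0.0000, hold=3.6084 ⇒ V=3.6084 continue | (k=6,j=4): S=169.1751, K−S=0.0000, hold=0.0000 ⇒ V=0.0000 continue | (k=6,j=5): S=222.1549, K−S=0.0000, hold=0.0000 ⇒ V=0.0000 continue | (k=6,j=6): S=291.7262, K−S=0.0000, hold=0.0000 ⇒ V=0.0000 continue
k=5: (k=5,j=0): S=65.1956, K−S=47.1044, hold=46.3065 ⇒ V=47.1044 exercise | (k=5,j=1): S=85.6126, K−S=26.6874, hold=27.2382 ⇒ V=27.2382 continue | (k=5,j=2): S=112.4235, K−S=0.0000, hold=10.3115 ⇒ V=10.3115 continue | (k=5,j=3): S=147.6307, K−S=0.0000, hold=1.8194 ⇒ V=1.8194 continue | (k=5,j=4): S=193.8636, K−S=0.0000, hold=0.0000 ⇒ V=0.0000 continue | (k=5,j=5): S=254.5750, K−S=0.0000, hold=0.0000 ⇒ V=0.0000 continue
k=4: (k=4,j=0): S=74.7099, K−S=37.5901, hold=37.0614 ⇒ V=37.5901 exercise | (k=4,j=1): S=98.1064, K−S=14.1936, hold=18.7729 ⇒ V=18.7729 continue | (k=4,j=2): S=128.8300, K−S=0.0000, hold=6.0883 ⇒ V=6.0883 continue | (k=4,j=3): S=169.1751, K−S=0.0000, hold=0.9174 ⇒ V=0.9174 continue | (k=4,j=4): S=222.1549, K−S=0.0000, hold=0.0000 ⇒ V=0.0000 continue
k=3: (k=3,j=0): S=85.6126, K−S=26.6874, hold=28.1274 ⇒ V=28.1274 continue | (k=3,j=1): S=112.4235, K−S=0.0000, hold=12.4407 ⇒ V=12.4407 continue | (k=3,j=2): S=147.6307, K−S=0.0000, hold=3.5181 ⇒ V=3.5181 continue | (k=3,j=3): S=193.8636, K−S=0.0000, hold=0.4625 ⇒ V=0.4625 continue
k=2: (k=2,j=0): S=98.1064, K−S=14.1936, hold=20.2617 ⇒ V=20.2617 continue | (k=2,j=1): S=128.8300, K−S=0.0000, hold=7.9920 ⇒ V=7.9920 continue | (k=2,j=2): S=169.1751, K−S=0.0000, hold=1.9999 ⇒ V=1.9999 continue
k=1: (k=1,j=0): S=112.4235, K−S=0.0000, hold=14.1217 ⇒ V=14.1217 continue | (k=1,j=1): S=147.6307, K−S=0.0000, hold=5.0070 ⇒ V=5.0070 continue
k=0: (k=0,j=0): S=128.8300, K−S=0.0000, hold=9.5672 ⇒ V=9.5672 continue

price = 9.5672
tree:
9.5672
14.1217 5.0070
20.2617 7.9920 1.9999
28.1274 12.4407 3.5181 0.4625
37.5901 18.7729 6.0883 0.9174 0.0000
47.1044 27.2382 10.3115 1.8194 0.0000 0.0000
55.4070 37.5901 16.9534 3.6084 0.0000 0.0000 0.0000
62.6523 47.1044 26.6874 7.1566 0.0000 0.0000 0.0000 0.0000
68.9749 55.4070 37.5901 14.1936 0.0000 0.0000 0.0000 0.0000 0.0000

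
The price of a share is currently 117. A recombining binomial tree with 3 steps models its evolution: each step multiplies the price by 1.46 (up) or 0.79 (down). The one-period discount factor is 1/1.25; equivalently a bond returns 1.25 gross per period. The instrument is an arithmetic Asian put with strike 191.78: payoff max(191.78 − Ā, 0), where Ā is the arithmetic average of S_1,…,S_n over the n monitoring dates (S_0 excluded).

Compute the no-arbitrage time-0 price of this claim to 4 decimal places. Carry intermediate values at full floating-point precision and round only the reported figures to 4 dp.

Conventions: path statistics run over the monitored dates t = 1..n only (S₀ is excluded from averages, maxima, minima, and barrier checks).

No-arbitrage gives p* = (R−d)/(u−d) = 0.6866: enumerate every path, weight its payoff by its p*-probability, and discount by R^3.
Enumerate all 2^3 = 8 price paths (U = up ×1.46, D = down ×0.79); each path with k up-moves has probability p*^k·(1−p*)^(3−k).
DDD: Ā=74.3784, payoff=117.4016, prob=0.030792
UDD: Ā=137.4589, payoff=54.3211, prob=0.067448
DUD: Ā=111.3289, payoff=80.4511, prob=0.067448
UUD: Ā=205.7470, payoff=0.0000, prob=0.147744
DDU: Ā=90.6862, payoff=101.0938, prob=0.067448
UDU: Ā=167.5972, payoff=24.1828, prob=0.147744
DUU: Ā=141.4672, payoff=50.3128, prob=0.147744
UUU: Ā=261.4457, payoff=0.0000, prob=0.323630
Price = Σ prob·payoff / R^3 = 30.530096 / 1.953125 = 15.6314

price = 15.6314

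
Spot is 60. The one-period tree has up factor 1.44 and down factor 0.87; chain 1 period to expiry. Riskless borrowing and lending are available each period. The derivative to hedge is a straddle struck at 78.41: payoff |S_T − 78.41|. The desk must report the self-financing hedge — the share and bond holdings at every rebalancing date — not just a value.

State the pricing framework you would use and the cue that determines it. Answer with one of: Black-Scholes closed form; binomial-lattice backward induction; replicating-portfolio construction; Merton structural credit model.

Key observation: the deliverable is the dynamic trading strategy on the 1-step tree (spot 60, moves 1.44 and 0.87), so the valuation must go through the node-by-node replicating-portfolio solve.

framework: replicating-portfolio construction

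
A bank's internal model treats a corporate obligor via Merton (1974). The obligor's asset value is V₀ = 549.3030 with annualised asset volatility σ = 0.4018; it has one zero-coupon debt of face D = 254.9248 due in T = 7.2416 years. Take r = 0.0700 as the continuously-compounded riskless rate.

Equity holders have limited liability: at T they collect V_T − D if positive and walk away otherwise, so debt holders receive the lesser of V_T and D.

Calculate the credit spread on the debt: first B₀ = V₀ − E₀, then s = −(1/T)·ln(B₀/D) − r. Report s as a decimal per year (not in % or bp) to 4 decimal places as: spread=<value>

spread=0.0159

Work the structural quantities from V₀ = 549.3030 against face 254.9248:
d₁ = [ln(V₀/D) + (r + σ²/2)T] / (σ√T)
   = [ln(549.3030/254.9248) + (0.0700 + 0.5·0.4018²)·7.2416] / (0.4018·√7.2416)
   = [0.767682 + 1.091466] / 1.081253 = 1.719438
d₂ = d₁ − σ√T = 1.719438 − 1.081253 = 0.638186
N(d₁) = 0.957233,  N(d₂) = 0.738324,  e^(−rT) = 0.602353
E₀ = V₀·N(d₁) − D·e^(−rT)·N(d₂)
   = 549.3030·0.957233 − 254.9248·0.602353·0.738324 = 412.437770
B₀ = V₀ − E₀ = 549.3030 − 412.437770 = 136.865230
spread = −(1/T)·ln(B₀/D) − r = −(1/7.2416)·ln(136.865230/254.9248) − 0.0700 = 0.01588874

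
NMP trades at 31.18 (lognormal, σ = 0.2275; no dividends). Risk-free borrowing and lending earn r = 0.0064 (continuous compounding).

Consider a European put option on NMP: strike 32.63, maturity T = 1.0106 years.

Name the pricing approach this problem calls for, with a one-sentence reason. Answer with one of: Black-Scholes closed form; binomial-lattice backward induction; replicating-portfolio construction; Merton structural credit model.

Key observation: the instrument is a plain European put (strike 32.63) on a lognormal asset; the exact continuous-time formula applies directly.

framework: Black-Scholes closed form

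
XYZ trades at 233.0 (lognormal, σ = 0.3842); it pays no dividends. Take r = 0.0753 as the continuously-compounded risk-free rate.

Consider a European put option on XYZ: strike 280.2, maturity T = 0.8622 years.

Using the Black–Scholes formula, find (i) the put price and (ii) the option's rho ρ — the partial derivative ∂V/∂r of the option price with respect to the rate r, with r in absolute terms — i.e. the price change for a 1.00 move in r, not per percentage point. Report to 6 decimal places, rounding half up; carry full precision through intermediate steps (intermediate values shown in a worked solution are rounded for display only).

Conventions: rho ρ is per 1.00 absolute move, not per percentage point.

price = 51.801186
ρ = -157.617751

σ√T = 0.3842·√0.8622 = 0.356748
d₁ = (ln(S/K) + (r+σ²/2)T) / (σ√T) = (ln(233.0/280.2) + (0.0753+0.3842²/2)·0.8622) / 0.356748 = (-0.184465 + 0.128558) / 0.356748 = -0.156713
d₂ = d₁ − σ√T = -0.156713 − 0.356748 = -0.513461
e^{−rT} = 0.937139
N(−d₁) = 0.562264,  N(−d₂) = 0.696185
Put price V = K·e^{−rT}·N(−d₂) − S·N(−d₁) = 182.808804 − 131.007618 = 51.801186
ρ = −K·T·e^{−rT}·N(−d₂) = -157.617751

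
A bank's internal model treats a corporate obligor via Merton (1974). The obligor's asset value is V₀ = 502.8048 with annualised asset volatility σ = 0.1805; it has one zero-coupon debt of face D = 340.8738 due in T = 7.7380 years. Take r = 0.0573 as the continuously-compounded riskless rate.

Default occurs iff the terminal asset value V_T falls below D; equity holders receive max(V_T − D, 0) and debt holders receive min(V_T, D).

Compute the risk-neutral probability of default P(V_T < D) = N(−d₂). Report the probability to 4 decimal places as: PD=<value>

Equity is a call on the firm's assets struck at D = 340.8738:
d₁ = [ln(V₀/D) + (r + σ²/2)T] / (σ√T)
   = [ln(502.8048/340.8738) + (0.0573 + 0.5·0.1805²)·7.7380] / (0.1805·√7.7380)
   = [0.388690 + 0.569440] / 0.502102 = 1.908240
d₂ = d₁ − σ√T = 1.908240 − 0.502102 = 1.406138
risk-neutral PD = N(−d₂) = N(-1.406138) = 0.079842

PD=0.0798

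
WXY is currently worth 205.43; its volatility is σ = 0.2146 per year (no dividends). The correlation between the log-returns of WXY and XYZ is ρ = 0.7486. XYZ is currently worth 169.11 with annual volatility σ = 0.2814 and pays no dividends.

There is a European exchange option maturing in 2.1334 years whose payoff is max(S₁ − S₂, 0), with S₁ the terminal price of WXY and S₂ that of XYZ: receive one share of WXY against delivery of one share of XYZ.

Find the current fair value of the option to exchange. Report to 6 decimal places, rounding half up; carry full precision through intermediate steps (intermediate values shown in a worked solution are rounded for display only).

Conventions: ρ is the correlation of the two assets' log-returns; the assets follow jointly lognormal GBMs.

exchange price = 43.373779

σ_eff = √(σ₁² + σ₂² − 2ρσ₁σ₂) = √(0.2146² + 0.2814² − 2·0.7486·0.2146·0.2814) = 0.186616
d₁ = (ln(S₁/S₂) + (q₂ − q₁ + σ_eff²/2)T) / (σ_eff√T) = (ln(205.43/169.11) + (0.0 − 0.0 + 0.017413)·2.1334) / 0.272574 = 0.850059
d₂ = d₁ − σ_eff√T = 0.850059 − 0.272574 = 0.577485
N(d₁) = 0.802354,  N(d₂) = 0.718194
V = S₁·e^{−q₁T}·N(d₁) − S₂·e^{−q₂T}·N(d₂) = 164.827555 − 121.453776 = 43.373779
Key observation: no risk-free rate is needed — with the second asset as numeraire the exchange option is a call on the ratio S₁/S₂, and r cancels out of the value.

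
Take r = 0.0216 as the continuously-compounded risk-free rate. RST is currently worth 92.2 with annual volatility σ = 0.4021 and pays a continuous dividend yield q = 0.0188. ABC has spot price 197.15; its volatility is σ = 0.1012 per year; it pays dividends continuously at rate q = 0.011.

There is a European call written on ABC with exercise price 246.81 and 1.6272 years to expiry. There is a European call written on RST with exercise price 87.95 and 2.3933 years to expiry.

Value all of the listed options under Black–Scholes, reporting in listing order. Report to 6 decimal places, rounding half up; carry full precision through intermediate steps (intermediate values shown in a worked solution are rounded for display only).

price(ABC call K=246.81) = 0.633514
price(RST call K=87.95) = 23.350282

[ABC call K=246.81]
σ√T = 0.1012·√1.6272 = 0.129092
d₁ = (ln(S/K) + (r−q+σ²/2)T) / (σ√T) = (ln(197.15/246.81) + (0.0216−0.011+0.1012²/2)·1.6272) / 0.129092 = (-0.224654 + 0.025581) / 0.129092 = -1.542097
d₂ = d₁ − σ√T = -1.542097 − 0.129092 = -1.671190
e^{−rT} = 0.965463
e^{−qT} = 0.982260
N(d₁) = 0.061525,  N(d₂) = 0.047342
price = S·e^{−qT}·N(d₁) − K·e^{−rT}·N(d₂) = 11.914467 − 11.280953 = 0.633514
[RST call K=87.95]
σ√T = 0.4021·√2.3933 = 0.622061
d₁ = (ln(S/K) + (r−q+σ²/2)T) / (σ√T) = (ln(92.2/87.95) + (0.0216−0.0188+0.4021²/2)·2.3933) / 0.622061 = (0.047192 + 0.200181) / 0.622061 = 0.397666
d₂ = d₁ − σ√T = 0.397666 − 0.622061 = -0.224394
e^{−rT} = 0.949618
e^{−qT} = 0.956003
N(d₁) = 0.654562,  N(d₂) = 0.411225
price = S·e^{−qT}·N(d₁) − K·e^{−rT}·N(d₂) = 57.695375 − 34.345093 = 23.350282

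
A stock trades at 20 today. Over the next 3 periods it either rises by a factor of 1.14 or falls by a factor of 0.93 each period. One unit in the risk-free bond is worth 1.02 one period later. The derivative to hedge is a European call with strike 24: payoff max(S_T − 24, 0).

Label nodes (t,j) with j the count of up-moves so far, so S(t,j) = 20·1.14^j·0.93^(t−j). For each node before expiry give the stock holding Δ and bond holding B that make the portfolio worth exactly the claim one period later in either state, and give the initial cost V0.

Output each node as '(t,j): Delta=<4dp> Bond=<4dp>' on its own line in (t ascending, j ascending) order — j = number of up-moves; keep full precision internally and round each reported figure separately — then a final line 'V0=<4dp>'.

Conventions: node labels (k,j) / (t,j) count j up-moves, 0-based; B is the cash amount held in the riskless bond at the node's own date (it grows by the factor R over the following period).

Arbitrage-free pricing uses the up-move probability p* = (R−d)/(u−d) = 0.4286, discounting each step at R = 1.02.
Payoffs at expiry: V(3,0)=0.0000, V(3,1)=0.0000, V(3,2)=0.1726, V(3,3)=5.6309
Node (2,0) S=17.2980: V=(p*·0.0000+(1−p*)·0.0000)/1.02=0.0000; Δ=(0.0000−0.0000)/(19.7197−16.0871)=0.0000; B=V−Δ·S=0.0000
Node (2,1) S=21.2040: V=(p*·0.1726+(1−p*)·0.0000)/1.02=0.0725; Δ=(0.1726−0.0000)/(24.1726−19.7197)=0.0388; B=V−Δ·S=-0.7492
Node (2,2) S=25.9920: V=(p*·5.6309+(1−p*)·0.1726)/1.02=2.4626; Δ=(5.6309−0.1726)/(29.6309−24.1726)=1.0000; B=V−Δ·S=-23.5294
Node (1,0) S=18.6000: V=(p*·0.0725+(1−p*)·0.0000)/1.02=0.0305; Δ=(0.0725−0.0000)/(21.2040−17.2980)=0.0186; B=V−Δ·S=-0.3148
Node (1,1) S=22.8000: V=(p*·2.4626+(1−p*)·0.0725)/1.02=1.0753; Δ=(2.4626−0.0725)/(25.9920−21.2040)=0.4992; B=V−Δ·S=-10.3060
Node (0,0) S=20.0000: V=(p*·1.0753+(1−p*)·0.0305)/1.02=0.4689; Δ=(1.0753−0.0305)/(22.8000−18.6000)=0.2488; B=V−Δ·S=-4.5066
Check: Δ(0,0)·S0 + B(0,0) = 0.4689 = V0.

(0,0): Delta=0.2488 Bond=-4.5066
(1,0): Delta=0.0186 Bond=-0.3148
(1,1): Delta=0.4992 Bond=-10.3060
(2,0): Delta=0.0000 Bond=0.0000
(2,1): Delta=0.0388 Bond=-0.7492
(2,2): Delta=1.0000 Bond=-23.5294
V0=0.4689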